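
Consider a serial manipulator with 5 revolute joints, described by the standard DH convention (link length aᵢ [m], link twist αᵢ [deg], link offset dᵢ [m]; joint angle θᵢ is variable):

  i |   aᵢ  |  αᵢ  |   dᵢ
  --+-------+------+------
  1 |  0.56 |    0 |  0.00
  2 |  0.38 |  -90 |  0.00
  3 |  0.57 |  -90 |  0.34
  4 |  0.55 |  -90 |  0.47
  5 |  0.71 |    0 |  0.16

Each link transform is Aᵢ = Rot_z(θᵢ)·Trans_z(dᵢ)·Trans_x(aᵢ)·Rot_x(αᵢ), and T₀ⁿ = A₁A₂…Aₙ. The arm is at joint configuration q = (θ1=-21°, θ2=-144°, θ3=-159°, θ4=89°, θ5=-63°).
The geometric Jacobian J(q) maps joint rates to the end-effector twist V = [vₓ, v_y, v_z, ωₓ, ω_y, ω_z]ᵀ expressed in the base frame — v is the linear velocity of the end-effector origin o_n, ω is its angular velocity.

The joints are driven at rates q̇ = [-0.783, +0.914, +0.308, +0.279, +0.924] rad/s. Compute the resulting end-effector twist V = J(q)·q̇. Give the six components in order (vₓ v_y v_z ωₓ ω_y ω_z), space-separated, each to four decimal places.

o_n = [0.0191, 0.2182, 1.1818]
J₁: ẑ×o_n = [-0.2182, 0.0191, 0.0000], ω = ẑ
J2: z=[0.0000, 0.0000, 1.0000] o=[0.5228, -0.2007, 0.0000] → [-0.4189, -0.5037, 0.0000, 0.0000, 0.0000, 1.0000]
J3: z=[0.2588, -0.9659, 0.0000] o=[0.1558, -0.2990, 0.0000] → [-1.1415, -0.3059, 0.0019, 0.2588, -0.9659, 0.0000]
J4: z=[-0.3462, -0.0928, 0.9336] o=[0.7578, -0.4897, 0.2043] → [-0.7516, -0.3512, -0.3136, -0.3462, -0.0928, 0.9336]
J5: z=[-0.9061, -0.2247, -0.3583] o=[0.4614, 0.0002, 0.6465] → [-0.0422, 0.6435, -0.2970, -0.9061, -0.2247, -0.3583]
V = J·q̇ = [-0.8123, -0.0729, -0.3613, -0.8541, -0.5310, 0.0604]

-0.8123 -0.0729 -0.3613 -0.8541 -0.5310 0.0604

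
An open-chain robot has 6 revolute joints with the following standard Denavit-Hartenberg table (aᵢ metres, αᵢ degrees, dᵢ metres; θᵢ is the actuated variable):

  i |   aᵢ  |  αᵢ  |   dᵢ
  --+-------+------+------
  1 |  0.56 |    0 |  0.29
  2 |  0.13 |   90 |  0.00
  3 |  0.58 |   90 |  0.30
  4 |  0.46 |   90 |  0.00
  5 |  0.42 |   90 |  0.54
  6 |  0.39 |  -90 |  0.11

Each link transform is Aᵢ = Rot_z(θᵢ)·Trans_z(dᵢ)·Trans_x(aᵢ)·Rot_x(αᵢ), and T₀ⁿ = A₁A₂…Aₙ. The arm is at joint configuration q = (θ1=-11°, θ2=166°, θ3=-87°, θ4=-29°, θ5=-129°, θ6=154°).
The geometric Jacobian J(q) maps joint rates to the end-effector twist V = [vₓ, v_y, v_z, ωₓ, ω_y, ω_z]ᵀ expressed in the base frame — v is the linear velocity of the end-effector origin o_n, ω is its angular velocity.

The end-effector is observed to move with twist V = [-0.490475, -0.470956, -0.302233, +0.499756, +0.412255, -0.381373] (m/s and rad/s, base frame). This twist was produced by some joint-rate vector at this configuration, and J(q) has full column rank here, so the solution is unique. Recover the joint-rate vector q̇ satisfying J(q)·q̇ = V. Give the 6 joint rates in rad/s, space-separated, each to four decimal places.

-0.9680 0.9080 0.5820 0.5110 -0.1510 -0.3430

o_n = [0.2170, -0.4838, -0.2347]
J₁: ẑ×o_n = [0.4838, 0.2170, -0.0000], ω = ẑ
J2: z=[0.0000, 0.0000, 1.0000] o=[0.5497, -0.1069, 0.2900] → [0.3769, -0.3327, 0.0000, 0.0000, 0.0000, 1.0000]
J3: z=[0.4226, 0.9063, 0.0000] o=[0.4319, -0.0519, 0.2900] → [-0.4756, 0.2218, 0.0122, 0.4226, 0.9063, 0.0000]
J4: z=[0.9051, -0.4220, -0.0523] o=[0.5312, 0.2328, -0.2892] → [-0.0605, -0.0329, -0.7811, 0.9051, -0.4220, -0.0523]
J5: z=[-0.3466, -0.8034, 0.4841] o=[0.4178, 0.0396, -0.6910] → [-0.1132, 0.0609, 0.0201, -0.3466, -0.8034, 0.4841]
J6: z=[0.7610, 0.0608, 0.6458] o=[0.0004, -0.1455, -0.1816] → [0.2152, 0.1803, -0.2706, 0.7610, 0.0608, 0.6458]
q̇ = J⁺·V = [-0.9680, 0.9080, 0.5820, 0.5110, -0.1510, -0.3430]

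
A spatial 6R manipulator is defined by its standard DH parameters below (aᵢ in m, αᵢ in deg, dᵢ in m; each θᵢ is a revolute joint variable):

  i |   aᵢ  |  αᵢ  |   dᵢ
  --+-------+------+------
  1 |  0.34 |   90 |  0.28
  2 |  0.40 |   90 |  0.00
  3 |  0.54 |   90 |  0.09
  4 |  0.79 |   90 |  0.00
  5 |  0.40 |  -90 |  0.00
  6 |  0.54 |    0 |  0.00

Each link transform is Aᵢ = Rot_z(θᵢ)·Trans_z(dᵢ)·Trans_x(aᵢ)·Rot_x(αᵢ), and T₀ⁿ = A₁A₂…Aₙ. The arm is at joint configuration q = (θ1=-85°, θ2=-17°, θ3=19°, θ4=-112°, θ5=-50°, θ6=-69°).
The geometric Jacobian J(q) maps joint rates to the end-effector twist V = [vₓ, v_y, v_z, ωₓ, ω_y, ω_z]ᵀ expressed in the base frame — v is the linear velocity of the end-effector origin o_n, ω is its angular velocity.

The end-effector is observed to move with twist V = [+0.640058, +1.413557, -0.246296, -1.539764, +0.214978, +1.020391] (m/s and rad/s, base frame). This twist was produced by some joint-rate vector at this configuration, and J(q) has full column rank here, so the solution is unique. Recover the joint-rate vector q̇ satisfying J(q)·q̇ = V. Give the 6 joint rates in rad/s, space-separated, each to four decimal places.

o_n = [-0.2671, -0.5110, 1.0797]
J₁: ẑ×o_n = [0.5110, -0.2671, 0.0000], ω = ẑ
J2: z=[-0.9962, -0.0872, 0.0000] o=[0.0296, -0.3387, 0.2800] → [-0.0697, 0.7966, 0.1458, -0.9962, -0.0872, 0.0000]
J3: z=[-0.0255, 0.2913, -0.9563] o=[0.0630, -0.7198, 0.1631] → [0.4666, 0.3390, 0.0908, -0.0255, 0.2913, -0.9563]
J4: z=[0.9691, -0.2278, -0.0952] o=[-0.0719, -1.1953, -0.0723] → [-0.1972, -1.0977, 0.6186, 0.9691, -0.2278, -0.0952]
J5: z=[0.2181, 0.9706, -0.1019] o=[0.0194, -1.1337, 0.7100] → [0.4223, -0.0514, 0.4139, 0.2181, 0.9706, -0.1019]
J6: z=[0.7115, -0.0866, 0.6974] o=[-0.2478, -1.0438, 0.9938] → [-0.3790, -0.0746, 0.3774, 0.7115, -0.0866, 0.6974]
q̇ = J⁺·V = [0.9840, 0.9120, 0.1960, -0.8230, 0.0710, 0.2190]

0.9840 0.9120 0.1960 -0.8230 0.0710 0.2190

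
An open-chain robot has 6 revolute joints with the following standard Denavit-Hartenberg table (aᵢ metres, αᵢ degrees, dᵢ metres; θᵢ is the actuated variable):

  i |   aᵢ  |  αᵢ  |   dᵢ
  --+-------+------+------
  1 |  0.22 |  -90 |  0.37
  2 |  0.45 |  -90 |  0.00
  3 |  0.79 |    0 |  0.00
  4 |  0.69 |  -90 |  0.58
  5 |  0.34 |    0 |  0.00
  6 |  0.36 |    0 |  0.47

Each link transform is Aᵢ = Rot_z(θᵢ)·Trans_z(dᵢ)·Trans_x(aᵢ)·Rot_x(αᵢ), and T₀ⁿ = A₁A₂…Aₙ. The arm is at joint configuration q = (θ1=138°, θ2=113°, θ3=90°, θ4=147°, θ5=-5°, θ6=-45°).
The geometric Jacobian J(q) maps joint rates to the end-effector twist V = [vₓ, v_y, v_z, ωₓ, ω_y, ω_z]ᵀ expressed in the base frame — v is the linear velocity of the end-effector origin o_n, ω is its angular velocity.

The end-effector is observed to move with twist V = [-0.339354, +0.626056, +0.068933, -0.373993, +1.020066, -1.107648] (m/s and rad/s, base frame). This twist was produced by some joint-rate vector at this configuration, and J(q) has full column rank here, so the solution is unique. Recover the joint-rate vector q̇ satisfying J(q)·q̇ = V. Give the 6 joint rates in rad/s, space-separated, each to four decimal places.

o_n = [0.1382, -0.8279, 0.5706]
J₁: ẑ×o_n = [0.8279, 0.1382, -0.0000], ω = ẑ
J2: z=[-0.6691, -0.7431, 0.0000] o=[-0.1635, 0.1472, 0.3700] → [-0.1491, 0.1343, 0.8767, -0.6691, -0.7431, 0.0000]
J3: z=[0.6841, -0.6159, 0.3907] o=[-0.0328, 0.0296, -0.0442] → [-0.0437, -0.3538, -0.4812, 0.6841, -0.6159, 0.3907]
J4: z=[0.6841, -0.6159, 0.3907] o=[0.4958, 0.6166, -0.0442] → [0.1857, -0.5603, -1.2084, 0.6841, -0.6159, 0.3907]
J5: z=[-0.1209, -0.6240, -0.7720] o=[0.3962, -0.0724, 0.5283] → [-0.6097, 0.2043, -0.0696, -0.1209, -0.6240, -0.7720]
J6: z=[-0.1209, -0.6240, -0.7720] o=[0.1728, -0.2535, 0.7097] → [-0.3567, 0.0099, 0.0478, -0.1209, -0.6240, -0.7720]
q̇ = J⁺·V = [0.1000, -0.9860, -0.8940, -0.4620, 0.8270, 0.0510]

0.1000 -0.9860 -0.8940 -0.4620 0.8270 0.0510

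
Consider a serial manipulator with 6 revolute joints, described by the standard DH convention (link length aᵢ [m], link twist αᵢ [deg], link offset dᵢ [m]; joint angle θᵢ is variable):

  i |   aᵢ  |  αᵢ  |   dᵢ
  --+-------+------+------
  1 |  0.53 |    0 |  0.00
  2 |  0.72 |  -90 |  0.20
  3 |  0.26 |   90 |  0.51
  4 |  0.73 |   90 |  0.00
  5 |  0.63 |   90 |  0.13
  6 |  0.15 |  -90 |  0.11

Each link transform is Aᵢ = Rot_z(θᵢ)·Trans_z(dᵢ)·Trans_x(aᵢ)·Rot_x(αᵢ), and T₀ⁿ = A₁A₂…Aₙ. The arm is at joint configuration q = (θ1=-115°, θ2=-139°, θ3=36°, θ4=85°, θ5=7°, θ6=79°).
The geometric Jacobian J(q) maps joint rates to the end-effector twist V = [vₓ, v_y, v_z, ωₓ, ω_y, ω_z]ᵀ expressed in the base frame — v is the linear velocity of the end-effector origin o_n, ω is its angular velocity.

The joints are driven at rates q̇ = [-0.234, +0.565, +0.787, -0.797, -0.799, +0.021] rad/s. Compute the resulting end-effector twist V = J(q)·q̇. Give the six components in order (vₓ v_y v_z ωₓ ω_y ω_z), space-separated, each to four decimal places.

-0.0714 -0.3284 -1.4768 -0.5160 -1.3177 0.1371

o_n = [-2.3694, 0.1896, -0.2101]
J₁: ẑ×o_n = [-0.1896, -2.3694, 0.0000], ω = ẑ
J2: z=[0.0000, 0.0000, 1.0000] o=[-0.2240, -0.4803, 0.0000] → [-0.6699, -2.1454, 0.0000, 0.0000, 0.0000, 1.0000]
J3: z=[-0.9613, -0.2756, 0.0000] o=[-0.4224, 0.2118, 0.2000] → [0.1130, -0.3942, -0.5153, -0.9613, -0.2756, 0.0000]
J4: z=[-0.1620, 0.5650, 0.8090] o=[-0.9707, 0.2734, 0.0472] → [-0.0776, -1.1733, 0.8039, -0.1620, 0.5650, 0.8090]
J5: z=[-0.1384, 0.7987, -0.5855] o=[-1.6839, 0.1224, 0.0098] → [-0.1363, 0.3710, 0.5382, -0.1384, 0.7987, -0.5855]
J6: z=[0.0417, -0.5860, -0.8092] o=[-2.3253, 0.1403, -0.0363] → [0.1417, 0.0429, -0.0238, 0.0417, -0.5860, -0.8092]
V = J·q̇ = [-0.0714, -0.3284, -1.4768, -0.5160, -1.3177, 0.1371]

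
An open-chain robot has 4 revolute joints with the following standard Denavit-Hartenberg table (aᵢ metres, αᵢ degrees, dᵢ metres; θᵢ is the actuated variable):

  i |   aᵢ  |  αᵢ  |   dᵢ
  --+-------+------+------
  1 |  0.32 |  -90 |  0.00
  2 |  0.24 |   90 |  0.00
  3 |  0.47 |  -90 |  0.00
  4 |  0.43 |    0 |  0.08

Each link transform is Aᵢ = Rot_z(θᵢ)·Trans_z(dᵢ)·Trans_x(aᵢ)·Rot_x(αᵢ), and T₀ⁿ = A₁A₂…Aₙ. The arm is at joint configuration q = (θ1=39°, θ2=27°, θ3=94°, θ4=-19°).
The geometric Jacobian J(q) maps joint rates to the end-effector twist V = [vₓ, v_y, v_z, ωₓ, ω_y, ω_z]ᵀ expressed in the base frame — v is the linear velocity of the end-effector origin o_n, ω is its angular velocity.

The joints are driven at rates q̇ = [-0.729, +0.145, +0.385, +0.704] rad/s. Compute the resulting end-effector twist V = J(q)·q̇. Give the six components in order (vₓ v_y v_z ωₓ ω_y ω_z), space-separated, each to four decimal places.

o_n = [-0.1801, 0.9721, 0.0798]
J₁: ẑ×o_n = [-0.9721, -0.1801, 0.0000], ω = ẑ
J2: z=[-0.6293, 0.7771, 0.0000] o=[0.2487, 0.2014, 0.0000] → [0.0620, 0.0502, -0.1518, -0.6293, 0.7771, 0.0000]
J3: z=[0.3528, 0.2857, 0.8910] o=[0.4149, 0.3360, -0.1090] → [-0.5129, -0.5967, 0.3945, 0.3528, 0.2857, 0.8910]
J4: z=[-0.6469, -0.6136, 0.4529] o=[0.0971, 0.6819, -0.0941] → [-0.2381, -0.0131, -0.3578, -0.6469, -0.6136, 0.4529]
V = J·q̇ = [0.3526, -0.1004, -0.1221, -0.4108, -0.2093, -0.0671]

0.3526 -0.1004 -0.1221 -0.4108 -0.2093 -0.0671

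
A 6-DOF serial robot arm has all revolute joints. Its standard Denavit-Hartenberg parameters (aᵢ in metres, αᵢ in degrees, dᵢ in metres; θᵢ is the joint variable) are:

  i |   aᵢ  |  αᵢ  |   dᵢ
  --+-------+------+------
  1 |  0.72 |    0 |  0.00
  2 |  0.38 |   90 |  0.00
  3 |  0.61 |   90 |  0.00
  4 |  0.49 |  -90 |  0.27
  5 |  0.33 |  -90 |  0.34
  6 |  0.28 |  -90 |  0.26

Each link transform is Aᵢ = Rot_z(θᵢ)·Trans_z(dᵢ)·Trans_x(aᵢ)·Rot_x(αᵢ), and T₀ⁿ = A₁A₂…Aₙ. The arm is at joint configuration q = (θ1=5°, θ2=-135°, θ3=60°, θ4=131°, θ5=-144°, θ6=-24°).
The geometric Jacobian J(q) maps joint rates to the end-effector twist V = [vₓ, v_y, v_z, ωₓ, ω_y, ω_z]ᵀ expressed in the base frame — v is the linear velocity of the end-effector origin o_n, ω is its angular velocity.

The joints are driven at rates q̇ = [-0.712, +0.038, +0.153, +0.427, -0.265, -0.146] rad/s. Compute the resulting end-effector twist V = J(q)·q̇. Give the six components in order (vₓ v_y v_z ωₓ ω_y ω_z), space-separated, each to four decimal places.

o_n = [0.0941, -0.9449, -0.2767]
J₁: ẑ×o_n = [0.9449, 0.0941, -0.0000], ω = ẑ
J2: z=[0.0000, 0.0000, 1.0000] o=[0.7173, 0.0628, 0.0000] → [1.0077, -0.6232, 0.0000, 0.0000, 0.0000, 1.0000]
J3: z=[-0.7660, 0.6428, 0.0000] o=[0.4730, -0.2283, 0.0000] → [-0.1778, -0.2120, 0.7925, -0.7660, 0.6428, 0.0000]
J4: z=[-0.5567, -0.6634, -0.5000] o=[0.2770, -0.4620, 0.5283] → [0.2926, -0.3566, 0.1475, -0.5567, -0.6634, -0.5000]
J5: z=[0.7451, -0.1326, -0.6536] o=[-0.0533, -0.2803, 0.1149] → [-0.3825, 0.1954, -0.4757, 0.7451, -0.1326, -0.6536]
J6: z=[-0.6662, -0.1039, -0.7385] o=[0.1901, -0.6507, -0.0526] → [-0.1940, -0.0783, 0.1861, -0.6662, -0.1039, -0.7385]
V = J·q̇ = [-0.4071, -0.3157, 0.2831, -0.4551, -0.1346, -0.6065]

-0.4071 -0.3157 0.2831 -0.4551 -0.1346 -0.6065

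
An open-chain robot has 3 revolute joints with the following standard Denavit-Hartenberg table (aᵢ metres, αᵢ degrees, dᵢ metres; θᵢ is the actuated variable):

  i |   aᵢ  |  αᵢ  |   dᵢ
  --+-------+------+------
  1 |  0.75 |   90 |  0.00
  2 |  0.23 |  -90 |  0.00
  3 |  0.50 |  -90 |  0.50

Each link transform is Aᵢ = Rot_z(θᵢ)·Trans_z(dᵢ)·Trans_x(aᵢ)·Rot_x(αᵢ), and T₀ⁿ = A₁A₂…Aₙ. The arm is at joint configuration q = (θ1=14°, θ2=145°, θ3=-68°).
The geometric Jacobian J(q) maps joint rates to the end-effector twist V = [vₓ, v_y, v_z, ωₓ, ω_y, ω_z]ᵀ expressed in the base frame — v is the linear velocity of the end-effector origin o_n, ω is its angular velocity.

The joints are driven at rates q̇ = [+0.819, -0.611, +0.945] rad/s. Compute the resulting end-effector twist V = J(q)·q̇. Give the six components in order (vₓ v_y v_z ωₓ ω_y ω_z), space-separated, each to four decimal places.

o_n = [0.2299, -0.4205, -0.1702]
J₁: ẑ×o_n = [0.4205, 0.2299, -0.0000], ω = ẑ
J2: z=[0.2419, -0.9703, 0.0000] o=[0.7277, 0.1814, 0.0000] → [0.1652, 0.0412, -0.6286, 0.2419, -0.9703, 0.0000]
J3: z=[-0.5565, -0.1388, -0.8192] o=[0.5449, 0.1359, 0.1319] → [-0.4138, 0.0899, 0.2659, -0.5565, -0.1388, -0.8192]
V = J·q̇ = [-0.1476, 0.2481, 0.6354, -0.6737, 0.4617, 0.0449]

-0.1476 0.2481 0.6354 -0.6737 0.4617 0.0449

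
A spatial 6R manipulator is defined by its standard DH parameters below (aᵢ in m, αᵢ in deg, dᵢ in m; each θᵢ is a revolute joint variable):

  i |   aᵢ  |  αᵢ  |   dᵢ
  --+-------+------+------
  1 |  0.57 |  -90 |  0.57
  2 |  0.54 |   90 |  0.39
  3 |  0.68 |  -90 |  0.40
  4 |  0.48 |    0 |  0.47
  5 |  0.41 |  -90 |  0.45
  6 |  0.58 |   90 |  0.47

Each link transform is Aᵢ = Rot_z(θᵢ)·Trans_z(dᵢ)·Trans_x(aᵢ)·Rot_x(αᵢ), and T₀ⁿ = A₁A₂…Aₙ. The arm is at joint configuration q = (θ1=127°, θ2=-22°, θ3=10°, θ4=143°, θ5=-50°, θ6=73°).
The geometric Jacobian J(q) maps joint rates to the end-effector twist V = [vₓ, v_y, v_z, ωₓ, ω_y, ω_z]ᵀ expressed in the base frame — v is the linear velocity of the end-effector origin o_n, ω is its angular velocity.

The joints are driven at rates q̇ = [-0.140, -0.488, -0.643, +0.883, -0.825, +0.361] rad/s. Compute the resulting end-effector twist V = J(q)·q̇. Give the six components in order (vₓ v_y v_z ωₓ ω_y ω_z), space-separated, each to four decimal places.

o_n = [-1.1679, 0.3626, 0.2628]
J₁: ẑ×o_n = [-0.3626, -1.1679, 0.0000], ω = ẑ
J2: z=[-0.7986, -0.6018, 0.0000] o=[-0.3430, 0.4552, 0.5700] → [0.1849, -0.2453, -0.4224, -0.7986, -0.6018, 0.0000]
J3: z=[0.2254, -0.2992, 0.9272] o=[-0.9558, 0.6204, 0.7723] → [0.3914, -0.0818, -0.1216, 0.2254, -0.2992, 0.9272]
J4: z=[-0.6896, -0.7213, -0.0650] o=[-1.3336, 0.9255, 1.3940] → [0.7793, -0.7909, 0.5077, -0.6896, -0.7213, -0.0650]
J5: z=[-0.6896, -0.7213, -0.0650] o=[-1.4590, 0.4335, 0.9542] → [0.4940, -0.4957, 0.2589, -0.6896, -0.7213, -0.0650]
J6: z=[0.6991, -0.6395, -0.3199] o=[-1.8469, 0.2180, 0.5374] → [0.2218, -0.0253, 0.5353, 0.6991, -0.6395, -0.3199]
V = J·q̇ = [0.0694, 0.0373, 0.7123, 0.4571, 0.2134, -0.8554]

0.0694 0.0373 0.7123 0.4571 0.2134 -0.8554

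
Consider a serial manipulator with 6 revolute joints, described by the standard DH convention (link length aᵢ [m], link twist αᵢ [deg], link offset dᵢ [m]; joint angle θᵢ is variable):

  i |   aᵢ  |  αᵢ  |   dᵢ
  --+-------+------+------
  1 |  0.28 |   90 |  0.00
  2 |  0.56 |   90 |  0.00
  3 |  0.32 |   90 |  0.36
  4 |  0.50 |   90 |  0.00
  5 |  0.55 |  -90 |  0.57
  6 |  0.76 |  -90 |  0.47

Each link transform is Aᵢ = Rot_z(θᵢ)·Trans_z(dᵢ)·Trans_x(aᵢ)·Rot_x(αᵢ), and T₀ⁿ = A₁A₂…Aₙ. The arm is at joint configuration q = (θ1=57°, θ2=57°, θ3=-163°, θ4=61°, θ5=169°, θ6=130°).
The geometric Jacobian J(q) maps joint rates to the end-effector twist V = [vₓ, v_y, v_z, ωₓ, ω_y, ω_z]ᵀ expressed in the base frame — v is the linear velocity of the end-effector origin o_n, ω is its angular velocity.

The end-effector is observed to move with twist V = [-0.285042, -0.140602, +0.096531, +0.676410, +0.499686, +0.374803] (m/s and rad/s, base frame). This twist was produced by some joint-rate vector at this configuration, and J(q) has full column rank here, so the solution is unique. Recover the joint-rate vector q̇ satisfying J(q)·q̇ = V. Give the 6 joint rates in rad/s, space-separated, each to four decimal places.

o_n = [0.0506, 1.1246, -0.1703]
J₁: ẑ×o_n = [-1.1246, 0.0506, 0.0000], ω = ẑ
J2: z=[0.8387, -0.5446, 0.0000] o=[0.1525, 0.2348, 0.0000] → [0.0927, 0.1428, 0.6907, 0.8387, -0.5446, 0.0000]
J3: z=[0.4568, 0.7034, -0.5446] o=[0.3186, 0.4906, 0.4697] → [-0.1048, 0.4383, 0.4781, 0.4568, 0.7034, -0.5446]
J4: z=[0.7153, -0.6544, -0.2452] o=[0.3138, 0.6550, 0.0169] → [0.2376, 0.1984, 0.1636, 0.7153, -0.6544, -0.2452]
J5: z=[-0.6840, -0.5838, -0.4374] o=[0.3854, 0.8953, -0.4157] → [-0.0430, 0.3143, -0.3522, -0.6840, -0.5838, -0.4374]
J6: z=[-0.7295, 0.5507, 0.4058] o=[-0.0067, 0.2344, -0.2236] → [-0.3318, 0.0622, -0.6809, -0.7295, 0.5507, 0.4058]
q̇ = J⁺·V = [0.4370, -0.9260, 0.2330, 0.7710, -0.8510, -0.2920]

0.4370 -0.9260 0.2330 0.7710 -0.8510 -0.2920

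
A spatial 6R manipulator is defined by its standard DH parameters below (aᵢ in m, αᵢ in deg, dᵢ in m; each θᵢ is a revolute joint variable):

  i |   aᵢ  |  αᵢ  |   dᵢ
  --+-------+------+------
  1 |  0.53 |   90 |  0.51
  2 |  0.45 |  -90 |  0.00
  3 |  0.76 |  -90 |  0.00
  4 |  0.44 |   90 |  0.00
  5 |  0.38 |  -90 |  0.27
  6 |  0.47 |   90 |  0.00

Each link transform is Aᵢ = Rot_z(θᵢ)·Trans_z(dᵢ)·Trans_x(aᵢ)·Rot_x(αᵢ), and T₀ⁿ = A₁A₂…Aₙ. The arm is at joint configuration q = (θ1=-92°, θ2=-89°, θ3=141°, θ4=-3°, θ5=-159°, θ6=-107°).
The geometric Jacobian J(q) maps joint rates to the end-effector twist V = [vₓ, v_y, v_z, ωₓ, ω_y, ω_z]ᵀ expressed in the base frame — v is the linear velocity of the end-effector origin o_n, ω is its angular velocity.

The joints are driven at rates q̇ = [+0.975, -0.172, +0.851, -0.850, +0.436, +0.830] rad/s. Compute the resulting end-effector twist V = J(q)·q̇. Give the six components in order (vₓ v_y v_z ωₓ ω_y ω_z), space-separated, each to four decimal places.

o_n = [0.6121, -1.2778, 0.7451]
J₁: ẑ×o_n = [1.2778, 0.6121, -0.0000], ω = ẑ
J2: z=[-0.9994, 0.0349, 0.0000] o=[-0.0185, -0.5297, 0.5100] → [0.0082, 0.2349, 0.7257, -0.9994, 0.0349, 0.0000]
J3: z=[-0.0349, -0.9992, 0.0175] o=[-0.0188, -0.5375, 0.0601] → [-0.6716, 0.0349, 0.6562, -0.0349, -0.9992, 0.0175]
J4: z=[-0.7763, 0.0381, 0.6292] o=[0.4596, -0.5439, 0.6506] → [0.4654, 0.1693, 0.5639, -0.7763, 0.0381, 0.6292]
J5: z=[-0.0678, -0.9974, -0.0232] o=[0.7353, -0.5706, 0.9924] → [0.2303, -0.0139, -0.0750, -0.0678, -0.9974, -0.0232]
J6: z=[0.9493, -0.0573, -0.3090] o=[0.6004, -0.8236, 0.6249] → [-0.1473, -0.1177, -0.4305, 0.9493, -0.0573, -0.3090]
V = J·q̇ = [0.2556, 0.3384, -0.4357, 1.5604, -1.3712, 0.1884]

0.2556 0.3384 -0.4357 1.5604 -1.3712 0.1884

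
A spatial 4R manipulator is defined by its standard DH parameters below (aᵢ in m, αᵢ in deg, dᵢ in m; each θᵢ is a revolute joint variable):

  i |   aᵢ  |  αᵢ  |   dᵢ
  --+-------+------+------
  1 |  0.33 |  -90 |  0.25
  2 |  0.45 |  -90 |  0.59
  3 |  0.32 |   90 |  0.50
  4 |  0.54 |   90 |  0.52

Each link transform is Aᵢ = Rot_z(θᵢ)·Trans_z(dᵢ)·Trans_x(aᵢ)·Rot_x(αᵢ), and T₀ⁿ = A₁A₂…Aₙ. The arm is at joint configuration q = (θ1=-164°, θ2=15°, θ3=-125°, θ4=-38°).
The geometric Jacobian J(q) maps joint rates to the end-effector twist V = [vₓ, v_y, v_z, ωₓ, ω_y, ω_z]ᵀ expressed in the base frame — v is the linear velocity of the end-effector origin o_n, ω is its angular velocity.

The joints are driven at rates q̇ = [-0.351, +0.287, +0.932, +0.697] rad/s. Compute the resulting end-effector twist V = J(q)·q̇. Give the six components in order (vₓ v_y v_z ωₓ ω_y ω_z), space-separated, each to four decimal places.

o_n = [0.3479, -0.8390, 0.1926]
J₁: ẑ×o_n = [0.8390, 0.3479, -0.0000], ω = ẑ
J2: z=[0.2756, -0.9613, 0.0000] o=[-0.3172, -0.0910, 0.2500] → [0.0552, 0.0158, 0.4332, 0.2756, -0.9613, 0.0000]
J3: z=[0.2488, 0.0713, -0.9659] o=[-0.5724, -0.7779, 0.1335] → [-0.0548, -0.9037, -0.0809, 0.2488, 0.0713, -0.9659]
J4: z=[0.6025, 0.7695, 0.2120] o=[-0.2053, -0.9454, -0.3019] → [0.3580, -0.1807, -0.3617, 0.6025, 0.7695, 0.2120]
V = J·q̇ = [-0.0803, -1.0857, -0.2031, 0.7309, 0.3269, -1.1035]

-0.0803 -1.0857 -0.2031 0.7309 0.3269 -1.1035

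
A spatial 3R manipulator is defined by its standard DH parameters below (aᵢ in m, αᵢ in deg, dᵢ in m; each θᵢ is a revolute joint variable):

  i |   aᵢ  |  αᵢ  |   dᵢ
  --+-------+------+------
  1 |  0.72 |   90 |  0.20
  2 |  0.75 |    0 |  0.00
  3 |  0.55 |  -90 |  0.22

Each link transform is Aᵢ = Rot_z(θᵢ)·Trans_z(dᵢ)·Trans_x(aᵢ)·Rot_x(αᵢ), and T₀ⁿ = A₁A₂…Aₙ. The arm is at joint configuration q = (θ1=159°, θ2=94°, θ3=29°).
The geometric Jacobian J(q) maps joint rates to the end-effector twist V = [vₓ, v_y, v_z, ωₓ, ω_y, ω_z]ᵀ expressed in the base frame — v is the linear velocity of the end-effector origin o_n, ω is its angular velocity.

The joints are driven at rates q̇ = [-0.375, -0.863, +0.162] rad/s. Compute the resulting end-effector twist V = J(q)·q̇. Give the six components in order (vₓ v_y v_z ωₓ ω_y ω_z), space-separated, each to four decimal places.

o_n = [-0.2648, 0.3373, 1.4094]
J₁: ẑ×o_n = [-0.3373, -0.2648, 0.0000], ω = ẑ
J2: z=[0.3584, 0.9336, 0.0000] o=[-0.6722, 0.2580, 0.2000] → [1.1291, -0.4334, -0.3519, 0.3584, 0.9336, 0.0000]
J3: z=[0.3584, 0.9336, 0.0000] o=[-0.6233, 0.2393, 0.9482] → [0.4306, -0.1653, -0.2996, 0.3584, 0.9336, 0.0000]
V = J·q̇ = [-0.7782, 0.4466, 0.2551, -0.2512, -0.6544, -0.3750]

-0.7782 0.4466 0.2551 -0.2512 -0.6544 -0.3750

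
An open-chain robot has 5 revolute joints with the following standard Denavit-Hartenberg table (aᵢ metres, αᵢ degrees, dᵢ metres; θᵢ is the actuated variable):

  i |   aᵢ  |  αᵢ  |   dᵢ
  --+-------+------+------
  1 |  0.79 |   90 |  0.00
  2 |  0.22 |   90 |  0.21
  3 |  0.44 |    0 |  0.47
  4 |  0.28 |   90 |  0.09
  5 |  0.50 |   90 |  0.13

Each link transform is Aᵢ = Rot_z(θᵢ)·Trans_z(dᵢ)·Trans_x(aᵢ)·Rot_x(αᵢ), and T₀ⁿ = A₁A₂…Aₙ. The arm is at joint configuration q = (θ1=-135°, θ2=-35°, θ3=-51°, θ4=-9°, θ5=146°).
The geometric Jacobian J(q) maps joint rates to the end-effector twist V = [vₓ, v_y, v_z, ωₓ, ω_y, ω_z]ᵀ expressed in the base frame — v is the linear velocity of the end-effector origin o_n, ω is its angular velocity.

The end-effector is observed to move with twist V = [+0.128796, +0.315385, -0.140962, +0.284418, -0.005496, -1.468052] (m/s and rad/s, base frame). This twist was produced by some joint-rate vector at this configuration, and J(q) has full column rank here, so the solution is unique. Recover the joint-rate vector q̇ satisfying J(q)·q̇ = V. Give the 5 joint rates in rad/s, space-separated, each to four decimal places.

-0.5160 -0.4270 0.3860 0.5070 -0.4440

o_n = [-0.3449, -0.4586, -0.8696]
J₁: ẑ×o_n = [0.4586, -0.3449, 0.0000], ω = ẑ
J2: z=[-0.7071, 0.7071, 0.0000] o=[-0.5586, -0.5586, 0.0000] → [-0.6149, -0.6149, -0.2219, -0.7071, 0.7071, 0.0000]
J3: z=[0.4056, 0.4056, -0.8192] o=[-0.8345, -0.5376, -0.1262] → [-0.2369, -0.0996, -0.1666, 0.4056, 0.4056, -0.8192]
J4: z=[0.4056, 0.4056, -0.8192] o=[-0.5625, -0.7491, -0.6700] → [0.1570, -0.0973, 0.0295, 0.4056, 0.4056, -0.8192]
J5: z=[0.8552, 0.1481, 0.4967] o=[-0.4356, -0.9652, -0.8240] → [-0.2584, 0.0841, 0.4197, 0.8552, 0.1481, 0.4967]
q̇ = J⁺·V = [-0.5160, -0.4270, 0.3860, 0.5070, -0.4440]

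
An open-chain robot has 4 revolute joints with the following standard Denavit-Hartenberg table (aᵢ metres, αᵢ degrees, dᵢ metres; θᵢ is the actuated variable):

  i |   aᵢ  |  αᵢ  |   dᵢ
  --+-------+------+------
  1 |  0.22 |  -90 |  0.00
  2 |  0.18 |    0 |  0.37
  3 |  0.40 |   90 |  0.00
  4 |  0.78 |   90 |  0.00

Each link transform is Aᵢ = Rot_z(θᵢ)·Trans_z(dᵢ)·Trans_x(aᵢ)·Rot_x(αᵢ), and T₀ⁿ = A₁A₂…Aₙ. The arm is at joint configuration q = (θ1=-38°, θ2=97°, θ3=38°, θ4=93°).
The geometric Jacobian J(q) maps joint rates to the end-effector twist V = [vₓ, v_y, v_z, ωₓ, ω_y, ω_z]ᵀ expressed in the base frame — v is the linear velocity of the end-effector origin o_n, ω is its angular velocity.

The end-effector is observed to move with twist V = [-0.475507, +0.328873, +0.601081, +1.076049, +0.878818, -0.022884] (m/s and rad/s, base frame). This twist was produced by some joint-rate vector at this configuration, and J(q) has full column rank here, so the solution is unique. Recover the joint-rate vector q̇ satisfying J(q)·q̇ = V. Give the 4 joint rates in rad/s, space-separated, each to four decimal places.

0.2840 0.8160 0.5390 0.4340

o_n = [0.6633, 0.9398, -0.4326]
J₁: ẑ×o_n = [-0.9398, 0.6633, 0.0000], ω = ẑ
J2: z=[0.6157, 0.7880, 0.0000] o=[0.1734, -0.1354, 0.0000] → [-0.3409, 0.2664, 0.2759, 0.6157, 0.7880, 0.0000]
J3: z=[0.6157, 0.7880, 0.0000] o=[0.3839, 0.1696, -0.1787] → [-0.2001, 0.1564, 0.2540, 0.6157, 0.7880, 0.0000]
J4: z=[0.5572, -0.4353, -0.7071] o=[0.1610, 0.3438, -0.4615] → [0.4089, -0.3713, 0.5508, 0.5572, -0.4353, -0.7071]
q̇ = J⁺·V = [0.2840, 0.8160, 0.5390, 0.4340]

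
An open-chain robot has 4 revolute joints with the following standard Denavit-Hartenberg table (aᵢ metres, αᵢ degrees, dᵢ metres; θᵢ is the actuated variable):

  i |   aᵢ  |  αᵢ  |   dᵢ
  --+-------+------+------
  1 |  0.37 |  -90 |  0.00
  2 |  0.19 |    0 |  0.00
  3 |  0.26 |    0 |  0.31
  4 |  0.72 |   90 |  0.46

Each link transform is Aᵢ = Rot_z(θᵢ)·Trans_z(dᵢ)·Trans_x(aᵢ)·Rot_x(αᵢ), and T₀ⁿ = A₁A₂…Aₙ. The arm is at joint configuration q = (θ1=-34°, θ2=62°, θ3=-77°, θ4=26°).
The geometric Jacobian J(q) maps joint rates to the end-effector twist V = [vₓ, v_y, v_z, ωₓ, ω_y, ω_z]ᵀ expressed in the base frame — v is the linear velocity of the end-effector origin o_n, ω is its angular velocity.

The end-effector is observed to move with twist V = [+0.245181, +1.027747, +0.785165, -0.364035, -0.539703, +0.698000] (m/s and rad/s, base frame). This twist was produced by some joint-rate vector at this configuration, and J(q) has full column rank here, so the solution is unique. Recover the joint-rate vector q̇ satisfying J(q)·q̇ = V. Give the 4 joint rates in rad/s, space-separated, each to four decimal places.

o_n = [1.6054, -0.1541, -0.2378]
J₁: ẑ×o_n = [0.1541, 1.6054, -0.0000], ω = ẑ
J2: z=[0.5592, 0.8290, 0.0000] o=[0.3067, -0.2069, 0.0000] → [-0.1972, 0.1330, -1.0471, 0.5592, 0.8290, 0.0000]
J3: z=[0.5592, 0.8290, 0.0000] o=[0.3807, -0.2568, -0.1678] → [-0.0581, 0.0392, -0.9579, 0.5592, 0.8290, 0.0000]
J4: z=[0.5592, 0.8290, 0.0000] o=[0.7622, -0.1402, -0.1005] → [-0.1139, 0.0768, -0.7068, 0.5592, 0.8290, 0.0000]
q̇ = J⁺·V = [0.6980, -0.8540, -0.1370, 0.3400]

0.6980 -0.8540 -0.1370 0.3400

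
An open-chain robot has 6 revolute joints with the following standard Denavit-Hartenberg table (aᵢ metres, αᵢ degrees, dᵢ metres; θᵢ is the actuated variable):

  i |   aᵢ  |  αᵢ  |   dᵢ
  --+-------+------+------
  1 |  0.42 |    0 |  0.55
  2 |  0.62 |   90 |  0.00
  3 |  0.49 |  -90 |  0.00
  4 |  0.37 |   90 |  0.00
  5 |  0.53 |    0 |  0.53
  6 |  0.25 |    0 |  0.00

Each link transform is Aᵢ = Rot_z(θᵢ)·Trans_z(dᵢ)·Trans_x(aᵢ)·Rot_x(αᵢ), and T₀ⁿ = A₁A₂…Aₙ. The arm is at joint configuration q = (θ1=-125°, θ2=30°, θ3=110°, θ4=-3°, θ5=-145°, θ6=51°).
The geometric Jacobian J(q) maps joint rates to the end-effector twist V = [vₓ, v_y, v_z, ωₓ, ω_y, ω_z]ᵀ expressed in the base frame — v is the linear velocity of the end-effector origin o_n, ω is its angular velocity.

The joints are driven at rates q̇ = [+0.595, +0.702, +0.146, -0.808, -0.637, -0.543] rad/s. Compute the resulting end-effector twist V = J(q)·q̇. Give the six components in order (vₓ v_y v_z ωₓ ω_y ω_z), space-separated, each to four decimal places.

1.5675 -0.8986 -0.9012 0.9641 -0.8253 1.6314

o_n = [-0.8519, -1.3042, 1.0971]
J₁: ẑ×o_n = [1.3042, -0.8519, 0.0000], ω = ẑ
J2: z=[0.0000, 0.0000, 1.0000] o=[-0.2409, -0.3440, 0.5500] → [0.9602, -0.6110, 0.0000, 0.0000, 0.0000, 1.0000]
J3: z=[-0.9962, 0.0872, 0.0000] o=[-0.2949, -0.9617, 0.5500] → [0.0477, 0.5450, 0.3898, -0.9962, 0.0872, 0.0000]
J4: z=[0.0819, 0.9361, -0.3420] o=[-0.2803, -0.7947, 1.0104] → [-0.0932, 0.1884, 0.4933, 0.0819, 0.9361, -0.3420]
J5: z=[-0.9964, 0.0692, -0.0492] o=[-0.2886, -0.6672, 1.3577] → [-0.0494, -0.2319, 0.6738, -0.9964, 0.0692, -0.0492]
J6: z=[-0.9964, 0.0692, -0.0492] o=[-0.8319, -1.0647, 1.0282] → [-0.0070, 0.0697, 0.2400, -0.9964, 0.0692, -0.0492]
V = J·q̇ = [1.5675, -0.8986, -0.9012, 0.9641, -0.8253, 1.6314]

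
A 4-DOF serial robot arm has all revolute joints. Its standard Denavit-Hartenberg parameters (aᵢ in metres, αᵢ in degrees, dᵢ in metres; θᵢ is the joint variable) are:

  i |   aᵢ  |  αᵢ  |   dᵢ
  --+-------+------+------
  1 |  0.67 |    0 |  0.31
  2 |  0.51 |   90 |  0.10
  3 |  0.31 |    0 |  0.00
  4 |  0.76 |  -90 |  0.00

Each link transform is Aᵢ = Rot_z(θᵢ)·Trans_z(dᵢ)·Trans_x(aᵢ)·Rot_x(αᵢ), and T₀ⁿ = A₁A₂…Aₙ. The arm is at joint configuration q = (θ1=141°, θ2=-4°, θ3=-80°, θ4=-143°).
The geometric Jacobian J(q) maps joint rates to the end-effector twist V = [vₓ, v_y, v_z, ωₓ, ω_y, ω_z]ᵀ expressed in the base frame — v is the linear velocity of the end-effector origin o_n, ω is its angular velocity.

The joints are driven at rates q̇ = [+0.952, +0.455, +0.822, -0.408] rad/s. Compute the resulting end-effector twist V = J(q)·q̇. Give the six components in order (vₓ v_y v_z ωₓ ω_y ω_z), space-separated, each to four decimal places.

-0.4357 -0.4791 -0.1859 0.2823 0.3028 1.4070

o_n = [-0.5265, 0.4271, 0.6230]
J₁: ẑ×o_n = [-0.4271, -0.5265, 0.0000], ω = ẑ
J2: z=[0.0000, 0.0000, 1.0000] o=[-0.5207, 0.4216, 0.3100] → [-0.0055, -0.0059, 0.0000, 0.0000, 0.0000, 1.0000]
J3: z=[0.6820, 0.7314, 0.0000] o=[-0.8937, 0.7695, 0.4100] → [0.1558, -0.1453, -0.5020, 0.6820, 0.7314, 0.0000]
J4: z=[0.6820, 0.7314, 0.0000] o=[-0.9330, 0.8062, 0.1047] → [0.3791, -0.3535, -0.5558, 0.6820, 0.7314, 0.0000]
V = J·q̇ = [-0.4357, -0.4791, -0.1859, 0.2823, 0.3028, 1.4070]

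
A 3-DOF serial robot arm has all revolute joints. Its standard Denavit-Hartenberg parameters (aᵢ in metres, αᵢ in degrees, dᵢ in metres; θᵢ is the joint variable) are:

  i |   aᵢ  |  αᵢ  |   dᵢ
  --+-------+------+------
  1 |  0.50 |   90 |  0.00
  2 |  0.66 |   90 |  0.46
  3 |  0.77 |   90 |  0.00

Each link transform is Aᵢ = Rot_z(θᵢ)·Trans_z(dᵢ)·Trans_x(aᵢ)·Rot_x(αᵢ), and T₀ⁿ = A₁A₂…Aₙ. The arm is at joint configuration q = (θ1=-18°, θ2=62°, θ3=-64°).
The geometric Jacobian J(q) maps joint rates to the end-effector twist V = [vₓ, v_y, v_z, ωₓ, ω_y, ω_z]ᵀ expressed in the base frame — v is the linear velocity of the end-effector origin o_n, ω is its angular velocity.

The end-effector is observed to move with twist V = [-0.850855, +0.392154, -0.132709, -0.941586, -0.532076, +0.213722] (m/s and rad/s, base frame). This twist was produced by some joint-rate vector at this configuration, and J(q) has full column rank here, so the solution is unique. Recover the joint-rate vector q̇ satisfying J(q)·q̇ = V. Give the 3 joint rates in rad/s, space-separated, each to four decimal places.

-0.1750 0.7970 -0.8280

o_n = [0.9926, -0.0785, 0.8808]
J₁: ẑ×o_n = [0.0785, 0.9926, -0.0000], ω = ẑ
J2: z=[-0.3090, -0.9511, 0.0000] o=[0.4755, -0.1545, 0.0000] → [-0.8377, 0.2722, 0.4683, -0.3090, -0.9511, 0.0000]
J3: z=[0.8397, -0.2728, -0.4695] o=[0.6281, -0.6877, 0.5827] → [0.2047, -0.4214, 0.6111, 0.8397, -0.2728, -0.4695]
q̇ = J⁺·V = [-0.1750, 0.7970, -0.8280]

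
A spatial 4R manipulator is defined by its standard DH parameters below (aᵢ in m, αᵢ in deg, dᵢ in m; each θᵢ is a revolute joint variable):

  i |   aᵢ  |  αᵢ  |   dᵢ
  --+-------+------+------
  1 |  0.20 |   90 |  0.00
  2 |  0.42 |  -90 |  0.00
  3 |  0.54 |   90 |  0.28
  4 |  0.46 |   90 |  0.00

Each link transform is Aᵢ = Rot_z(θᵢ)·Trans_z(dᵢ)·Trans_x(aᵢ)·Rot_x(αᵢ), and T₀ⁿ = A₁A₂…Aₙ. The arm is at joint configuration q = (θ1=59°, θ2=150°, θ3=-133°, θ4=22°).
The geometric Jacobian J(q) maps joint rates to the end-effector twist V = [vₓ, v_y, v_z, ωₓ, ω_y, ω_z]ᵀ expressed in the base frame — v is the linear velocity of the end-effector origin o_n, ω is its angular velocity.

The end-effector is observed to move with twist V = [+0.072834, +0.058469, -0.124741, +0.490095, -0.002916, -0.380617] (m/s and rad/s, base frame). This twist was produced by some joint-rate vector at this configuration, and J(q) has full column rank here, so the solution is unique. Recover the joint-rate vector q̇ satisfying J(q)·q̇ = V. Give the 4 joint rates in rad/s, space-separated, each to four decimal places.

o_n = [0.6991, -0.2089, -0.5113]
J₁: ẑ×o_n = [0.2089, 0.6991, -0.0000], ω = ẑ
J2: z=[0.8572, -0.5150, 0.0000] o=[0.1030, 0.1714, 0.0000] → [0.2633, 0.4383, -0.0190, 0.8572, -0.5150, 0.0000]
J3: z=[-0.2575, -0.4286, -0.8660] o=[-0.0843, -0.1403, 0.2100] → [0.2497, -0.8642, 0.3534, -0.2575, -0.4286, -0.8660]
J4: z=[-0.2584, 0.8942, -0.3657] o=[0.3464, -0.1904, -0.2166] → [-0.2703, -0.2051, -0.3106, -0.2584, 0.8942, -0.3657]
q̇ = J⁺·V = [-0.1070, 0.7510, 0.1120, 0.4830]

-0.1070 0.7510 0.1120 0.4830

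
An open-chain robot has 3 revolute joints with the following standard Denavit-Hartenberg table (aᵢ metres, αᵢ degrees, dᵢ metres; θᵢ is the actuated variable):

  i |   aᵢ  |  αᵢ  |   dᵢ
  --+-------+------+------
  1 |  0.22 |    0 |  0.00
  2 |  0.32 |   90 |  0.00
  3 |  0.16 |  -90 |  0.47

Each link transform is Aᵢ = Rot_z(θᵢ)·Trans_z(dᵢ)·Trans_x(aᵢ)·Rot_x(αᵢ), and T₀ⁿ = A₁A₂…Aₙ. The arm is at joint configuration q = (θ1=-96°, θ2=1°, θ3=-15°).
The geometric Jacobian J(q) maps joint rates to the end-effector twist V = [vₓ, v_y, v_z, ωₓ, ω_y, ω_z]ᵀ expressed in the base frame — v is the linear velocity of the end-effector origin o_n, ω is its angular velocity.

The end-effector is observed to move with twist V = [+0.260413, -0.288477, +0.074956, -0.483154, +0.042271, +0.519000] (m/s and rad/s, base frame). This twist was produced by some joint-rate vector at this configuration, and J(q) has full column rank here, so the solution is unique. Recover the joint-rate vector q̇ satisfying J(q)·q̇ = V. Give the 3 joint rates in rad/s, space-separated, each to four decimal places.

0.1740 0.3450 0.4850

o_n = [-0.5326, -0.6506, -0.0414]
J₁: ẑ×o_n = [0.6506, -0.5326, 0.0000], ω = ẑ
J2: z=[0.0000, 0.0000, 1.0000] o=[-0.0230, -0.2188, 0.0000] → [0.4318, -0.5096, 0.0000, 0.0000, 0.0000, 1.0000]
J3: z=[-0.9962, 0.0872, 0.0000] o=[-0.0509, -0.5376, 0.0000] → [-0.0036, -0.0413, 0.1545, -0.9962, 0.0872, 0.0000]
q̇ = J⁺·V = [0.1740, 0.3450, 0.4850]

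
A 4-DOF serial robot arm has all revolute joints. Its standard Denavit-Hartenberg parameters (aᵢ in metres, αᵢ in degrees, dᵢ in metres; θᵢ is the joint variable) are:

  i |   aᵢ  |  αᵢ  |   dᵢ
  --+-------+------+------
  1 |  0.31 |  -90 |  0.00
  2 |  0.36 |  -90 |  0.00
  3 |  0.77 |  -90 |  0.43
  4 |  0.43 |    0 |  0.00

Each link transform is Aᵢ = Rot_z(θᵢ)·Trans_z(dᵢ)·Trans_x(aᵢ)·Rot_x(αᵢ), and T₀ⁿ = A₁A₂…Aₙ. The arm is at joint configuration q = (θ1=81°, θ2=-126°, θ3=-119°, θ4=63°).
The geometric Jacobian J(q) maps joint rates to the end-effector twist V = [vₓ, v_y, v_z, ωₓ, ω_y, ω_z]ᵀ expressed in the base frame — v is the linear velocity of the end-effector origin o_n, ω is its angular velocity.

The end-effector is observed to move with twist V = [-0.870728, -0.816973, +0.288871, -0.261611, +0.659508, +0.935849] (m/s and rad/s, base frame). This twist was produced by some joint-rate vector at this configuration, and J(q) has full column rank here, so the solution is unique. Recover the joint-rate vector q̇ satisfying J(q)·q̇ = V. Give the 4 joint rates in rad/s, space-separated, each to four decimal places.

0.8880 0.5390 0.5220 -0.3660

o_n = [-0.7695, 0.5384, -0.0598]
J₁: ẑ×o_n = [-0.5384, -0.7695, 0.0000], ω = ẑ
J2: z=[-0.9877, 0.1564, 0.0000] o=[0.0485, 0.3062, 0.0000] → [-0.0094, -0.0590, -0.1014, -0.9877, 0.1564, 0.0000]
J3: z=[0.1266, 0.7991, 0.5878] o=[0.0154, 0.0972, 0.2912] → [-0.5398, -0.4169, 0.6830, 0.1266, 0.7991, 0.5878]
J4: z=[-0.5593, -0.4319, 0.7076] o=[-0.5610, 0.7629, 0.2420] → [0.2892, -0.3162, 0.0355, -0.5593, -0.4319, 0.7076]
q̇ = J⁺·V = [0.8880, 0.5390, 0.5220, -0.3660]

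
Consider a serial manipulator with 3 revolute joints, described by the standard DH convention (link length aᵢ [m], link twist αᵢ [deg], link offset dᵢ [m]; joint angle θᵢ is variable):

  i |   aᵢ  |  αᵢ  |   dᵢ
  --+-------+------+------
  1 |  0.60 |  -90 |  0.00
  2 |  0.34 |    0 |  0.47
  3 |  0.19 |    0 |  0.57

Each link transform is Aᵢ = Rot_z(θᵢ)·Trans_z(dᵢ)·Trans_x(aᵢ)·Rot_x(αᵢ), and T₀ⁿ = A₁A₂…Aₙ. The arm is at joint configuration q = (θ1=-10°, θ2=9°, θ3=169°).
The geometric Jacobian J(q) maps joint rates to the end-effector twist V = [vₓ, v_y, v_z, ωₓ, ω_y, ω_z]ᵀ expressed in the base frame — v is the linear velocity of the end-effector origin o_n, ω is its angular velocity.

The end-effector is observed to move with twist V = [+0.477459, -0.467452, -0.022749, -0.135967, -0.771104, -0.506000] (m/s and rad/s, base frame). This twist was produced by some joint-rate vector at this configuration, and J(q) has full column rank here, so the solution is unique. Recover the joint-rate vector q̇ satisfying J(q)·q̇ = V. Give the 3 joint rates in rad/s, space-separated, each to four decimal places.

-0.5060 -0.3750 -0.4080

o_n = [0.9152, 0.8947, -0.0598]
J₁: ẑ×o_n = [-0.8947, 0.9152, 0.0000], ω = ẑ
J2: z=[0.1736, 0.9848, 0.0000] o=[0.5909, -0.1042, 0.0000] → [-0.0589, 0.0104, -0.1459, 0.1736, 0.9848, 0.0000]
J3: z=[0.1736, 0.9848, 0.0000] o=[1.0032, 0.3004, -0.0532] → [-0.0065, 0.0012, 0.1899, 0.1736, 0.9848, 0.0000]
q̇ = J⁺·V = [-0.5060, -0.3750, -0.4080]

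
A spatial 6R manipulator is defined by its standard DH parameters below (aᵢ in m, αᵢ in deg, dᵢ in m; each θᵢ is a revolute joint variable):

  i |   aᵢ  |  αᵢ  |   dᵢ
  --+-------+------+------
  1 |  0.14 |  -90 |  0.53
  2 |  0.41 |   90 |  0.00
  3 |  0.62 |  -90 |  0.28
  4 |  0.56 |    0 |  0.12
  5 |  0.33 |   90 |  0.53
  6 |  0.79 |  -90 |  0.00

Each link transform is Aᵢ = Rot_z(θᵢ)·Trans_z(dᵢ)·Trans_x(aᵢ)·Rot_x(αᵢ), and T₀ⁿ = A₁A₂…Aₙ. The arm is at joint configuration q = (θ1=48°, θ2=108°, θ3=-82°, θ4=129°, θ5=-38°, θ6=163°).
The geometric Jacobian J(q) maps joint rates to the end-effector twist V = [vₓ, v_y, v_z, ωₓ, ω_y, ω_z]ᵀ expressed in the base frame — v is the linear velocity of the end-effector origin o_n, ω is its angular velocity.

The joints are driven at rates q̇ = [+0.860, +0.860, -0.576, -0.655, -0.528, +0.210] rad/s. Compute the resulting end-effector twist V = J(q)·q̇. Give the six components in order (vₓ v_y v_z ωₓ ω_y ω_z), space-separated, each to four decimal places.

-0.4852 -1.0484 0.4438 -0.4949 0.1788 2.1255

o_n = [0.1038, -0.1084, -0.8095]
J₁: ẑ×o_n = [0.1084, 0.1038, -0.0000], ω = ẑ
J2: z=[-0.7431, 0.6691, 0.0000] o=[0.0937, 0.1040, 0.5300] → [-0.8963, -0.9955, 0.1511, -0.7431, 0.6691, 0.0000]
J3: z=[0.6364, 0.7068, -0.3090] o=[0.0089, 0.0099, 0.1401] → [-0.7077, 0.5750, -0.1424, 0.6364, 0.7068, -0.3090]
J4: z=[-0.3082, -0.1343, -0.9418] o=[0.6255, -0.2229, -0.0285] → [0.2126, 0.2506, -0.1053, -0.3082, -0.1343, -0.9418]
J5: z=[-0.3082, -0.1343, -0.9418] o=[0.0624, -0.3018, 0.0396] → [0.2961, -0.3007, -0.0540, -0.3082, -0.1343, -0.9418]
J6: z=[0.6959, -0.7068, -0.1269] o=[-0.3150, -0.6021, -0.3568] → [0.3826, 0.2619, 0.6396, 0.6959, -0.7068, -0.1269]
V = J·q̇ = [-0.4852, -1.0484, 0.4438, -0.4949, 0.1788, 2.1255]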